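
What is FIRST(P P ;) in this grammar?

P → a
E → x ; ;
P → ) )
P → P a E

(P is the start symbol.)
{ ')', 'a' }

FIRST sets of the non-terminals involved (from the grammar, by fixed-point iteration):
  FIRST(P) = { ')', 'a' }

To compute FIRST(P P ;), process the symbols left to right:
Symbol P is a non-terminal. Add FIRST(P) \ {ε} = { ')', 'a' }
P is not nullable (ε ∉ FIRST(P)), so stop here.
FIRST(P P ;) = { ')', 'a' }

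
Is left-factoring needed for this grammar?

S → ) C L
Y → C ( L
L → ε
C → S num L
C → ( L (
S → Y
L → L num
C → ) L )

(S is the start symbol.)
Left-factoring is needed when two productions for the same non-terminal
share a common prefix on the right-hand side.

Productions for S:
  S → ) C L
  S → Y
Productions for L:
  L → ε
  L → L num
Productions for C:
  C → S num L
  C → ( L (
  C → ) L )

No common prefixes found.

Answer: No, left-factoring is not needed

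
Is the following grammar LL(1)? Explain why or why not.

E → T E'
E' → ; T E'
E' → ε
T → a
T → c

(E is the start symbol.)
Yes, the grammar is LL(1).

Relevant sets:
  FOLLOW(E') = { $ }

For E':
  PREDICT(E' → ';' T E') = { ';' }
  PREDICT(E' → ε) = { $ }
For T:
  PREDICT(T → a) = { 'a' }
  PREDICT(T → c) = { 'c' }
E has a single production, so nothing to check there.

All predict sets are disjoint. The grammar IS LL(1).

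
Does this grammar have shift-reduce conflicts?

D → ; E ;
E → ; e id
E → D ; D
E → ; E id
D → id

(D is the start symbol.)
No shift-reduce conflicts

A shift-reduce conflict occurs when an LR(0) state has both:
  - a complete (reduce) item [A → α .] (dot at the end), and
  - a shift item [B → β . c γ] (dot before a terminal).

Augment with D' → D and build the canonical LR(0) collection (I0 = CLOSURE({[D' → . D]}), then GOTO on every symbol after a dot until no new states appear). It has 14 states:
  I0: { [D → . ; E ;], [D → . id], [D' → . D] }  — shift
  I1: { [D → . ; E ;], [D → . id], [D → ; . E ;], [E → . ; E id], [E → . ; e id], [E → . D ; D] }  — shift
  I2: { [D' → D .] }  — accept
  I3: { [D → id .] }  — reduce
  I4: { [D → . ; E ;], [D → . id], [D → ; . E ;], [E → . ; E id], [E → . ; e id], [E → . D ; D], [E → ; . E id], [E → ; . e id] }  — shift
  I5: { [E → D . ; D] }  — shift
  I6: { [D → ; E . ;] }  — shift
  I7: { [D → ; E ; .] }  — reduce
  I8: { [D → . ; E ;], [D → . id], [E → D ; . D] }  — shift
  I9: { [E → D ; D .] }  — reduce
  I10: { [D → ; E . ;], [E → ; E . id] }  — shift
  I11: { [E → ; e . id] }  — shift
  I12: { [E → ; e id .] }  — reduce
  I13: { [E → ; E id .] }  — reduce

No state contains both a complete item and a shift item.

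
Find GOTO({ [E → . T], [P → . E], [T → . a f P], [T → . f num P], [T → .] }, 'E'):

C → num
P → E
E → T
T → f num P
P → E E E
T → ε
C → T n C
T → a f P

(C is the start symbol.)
GOTO(I, 'E') = CLOSURE({ [A → αX.β] : [A → α.Xβ] ∈ I, X = 'E' })

Items with dot before 'E', with the dot advanced:
  [P → . E] → [P → E .]
Closure adds nothing (no advanced item has the dot before a non-terminal).

GOTO = { [P → E .] }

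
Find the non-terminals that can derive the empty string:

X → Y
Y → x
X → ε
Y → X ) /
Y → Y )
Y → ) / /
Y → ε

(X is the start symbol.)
A non-terminal is nullable if it can derive ε (the empty string): either it has an ε-production, or it has a production whose right-hand side consists entirely of nullable non-terminals.

ε-productions: X → ε, Y → ε
So X, Y are immediately nullable.
Every non-terminal is now nullable.
Nullable = { 'X', 'Y' }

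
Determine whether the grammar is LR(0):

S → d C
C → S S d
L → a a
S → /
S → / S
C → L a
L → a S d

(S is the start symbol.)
A grammar is LR(0) if no state in the canonical LR(0) collection has:
  - both a shift item (dot before a terminal) and a complete item (shift-reduce conflict), or
  - two or more complete items (reduce-reduce conflict; the accept item [S' → S .] counts as a complete item here).

Augment with S' → S and build the canonical LR(0) collection (I0 = CLOSURE({[S' → . S]}), then GOTO on every symbol after a dot until no new states appear). It has 15 states:
  I0: { [S → . / S], [S → . /], [S → . d C], [S' → . S] }  — shift
  I1: { [S → . / S], [S → . /], [S → . d C], [S → / . S], [S → / .] }  — shift, reduce
  I2: { [S' → S .] }  — accept
  I3: { [C → . L a], [C → . S S d], [L → . a S d], [L → . a a], [S → . / S], [S → . /], [S → . d C], [S → d . C] }  — shift
  I4: { [S → d C .] }  — reduce
  I5: { [C → L . a] }  — shift
  I6: { [C → S . S d], [S → . / S], [S → . /], [S → . d C] }  — shift
  I7: { [L → a . S d], [L → a . a], [S → . / S], [S → . /], [S → . d C] }  — shift
  I8: { [L → a S . d] }  — shift
  I9: { [L → a a .] }  — reduce
  I10: { [L → a S d .] }  — reduce
  I11: { [C → S S . d] }  — shift
  I12: { [C → S S d .] }  — reduce
  I13: { [C → L a .] }  — reduce
  I14: { [S → / S .] }  — reduce

Conflict in state I1:
  Shift-reduce conflict between [S → / .] and [S → . /]
So the grammar is NOT LR(0).

Answer: No. Shift-reduce conflict between [S → / .] and [S → . /]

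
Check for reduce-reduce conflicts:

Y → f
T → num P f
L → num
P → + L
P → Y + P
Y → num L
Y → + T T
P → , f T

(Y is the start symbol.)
A reduce-reduce conflict occurs when an LR(0) state has two complete items [A → α .] and [B → β .] — both call for a reduction, and with no lookahead the parser cannot choose between them.

Augment with Y' → Y and build the canonical LR(0) collection (I0 = CLOSURE({[Y' → . Y]}), then GOTO on every symbol after a dot until no new states appear). It has 21 states:
  I0: { [Y → . + T T], [Y → . f], [Y → . num L], [Y' → . Y] }  — shift
  I1: { [T → . num P f], [Y → + . T T] }  — shift
  I2: { [Y' → Y .] }  — accept
  I3: { [Y → f .] }  — reduce
  I4: { [L → . num], [Y → num . L] }  — shift
  I5: { [Y → num L .] }  — reduce
  I6: { [L → num .] }  — reduce
  I7: { [T → . num P f], [Y → + T . T] }  — shift
  I8: { [P → . + L], [P → . , f T], [P → . Y + P], [T → num . P f], [Y → . + T T], [Y → . f], [Y → . num L] }  — shift
  I9: { [L → . num], [P → + . L], [T → . num P f], [Y → + . T T] }  — shift
  I10: { [P → , . f T] }  — shift
  I11: { [T → num P . f] }  — shift
  I12: { [P → Y . + P] }  — shift
  I13: { [P → . + L], [P → . , f T], [P → . Y + P], [P → Y + . P], [Y → . + T T], [Y → . f], [Y → . num L] }  — shift
  I14: { [P → Y + P .] }  — reduce
  I15: { [T → num P f .] }  — reduce
  I16: { [P → , f . T], [T → . num P f] }  — shift
  I17: { [P → , f T .] }  — reduce
  I18: { [P → + L .] }  — reduce
  I19: { [L → num .], [P → . + L], [P → . , f T], [P → . Y + P], [T → num . P f], [Y → . + T T], [Y → . f], [Y → . num L] }  — shift, reduce
  I20: { [Y → + T T .] }  — reduce

No state contains more than one complete item.

Answer: No reduce-reduce conflicts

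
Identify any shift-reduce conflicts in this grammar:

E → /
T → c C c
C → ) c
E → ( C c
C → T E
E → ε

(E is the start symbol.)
Yes — I0: [E → .] vs [E → . ( C c]; I6: [E → .] vs [E → . ( C c]

A shift-reduce conflict occurs when an LR(0) state has both:
  - a complete (reduce) item [A → α .] (dot at the end), and
  - a shift item [B → β . c γ] (dot before a terminal).

Augment with E' → E and build the canonical LR(0) collection (I0 = CLOSURE({[E' → . E]}), then GOTO on every symbol after a dot until no new states appear). It has 13 states:
  I0: { [E → . ( C c], [E → . /], [E → .], [E' → . E] }  — shift, reduce
  I1: { [C → . ) c], [C → . T E], [E → ( . C c], [T → . c C c] }  — shift
  I2: { [E → / .] }  — reduce
  I3: { [E' → E .] }  — accept
  I4: { [C → ) . c] }  — shift
  I5: { [E → ( C . c] }  — shift
  I6: { [C → T . E], [E → . ( C c], [E → . /], [E → .] }  — shift, reduce
  I7: { [C → . ) c], [C → . T E], [T → . c C c], [T → c . C c] }  — shift
  I8: { [T → c C . c] }  — shift
  I9: { [T → c C c .] }  — reduce
  I10: { [C → T E .] }  — reduce
  I11: { [E → ( C c .] }  — reduce
  I12: { [C → ) c .] }  — reduce

I0 contains reduce item [E → .] and shift items [E → . ( C c], [E → . /] — shift-reduce conflict.
I6 contains reduce item [E → .] and shift items [E → . ( C c], [E → . /] — shift-reduce conflict.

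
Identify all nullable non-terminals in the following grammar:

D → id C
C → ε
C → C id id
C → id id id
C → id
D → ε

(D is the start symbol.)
A non-terminal is nullable if it can derive ε (the empty string): either it has an ε-production, or it has a production whose right-hand side consists entirely of nullable non-terminals.

ε-productions: C → ε, D → ε
So C, D are immediately nullable.
Every non-terminal is now nullable.
Nullable = { 'C', 'D' }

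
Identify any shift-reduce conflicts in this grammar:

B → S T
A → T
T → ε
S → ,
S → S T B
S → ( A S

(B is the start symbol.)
Yes — I5: [B → S T .] vs [S → . ( A S]

Augment with B' → B and build the canonical LR(0) collection (I0 = CLOSURE({[B' → . B]}), then GOTO on every symbol after a dot until no new states appear). It has 11 states:
  I0: { [B → . S T], [B' → . B], [S → . ( A S], [S → . ,], [S → . S T B] }  — shift
  I1: { [A → . T], [S → ( . A S], [T → .] }  — reduce
  I2: { [S → , .] }  — reduce
  I3: { [B' → B .] }  — accept
  I4: { [B → S . T], [S → S . T B], [T → .] }  — reduce
  I5: { [B → . S T], [B → S T .], [S → . ( A S], [S → . ,], [S → . S T B], [S → S T . B] }  — shift, reduce
  I6: { [S → S T B .] }  — reduce
  I7: { [S → ( A . S], [S → . ( A S], [S → . ,], [S → . S T B] }  — shift
  I8: { [A → T .] }  — reduce
  I9: { [S → ( A S .], [S → S . T B], [T → .] }  — 2 reduces
  I10: { [B → . S T], [S → . ( A S], [S → . ,], [S → . S T B], [S → S T . B] }  — shift

I5 contains reduce item [B → S T .] and shift items [S → . ( A S], [S → . ,] — shift-reduce conflict.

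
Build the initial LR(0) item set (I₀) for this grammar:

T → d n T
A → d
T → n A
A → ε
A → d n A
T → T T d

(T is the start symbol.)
First, augment the grammar with T' → T
I₀ = CLOSURE({ [T' → . T] }):
  [T' → . T] has the dot before T: add [T → . d n T], [T → . n A], [T → . T T d]
No further items can be added.

I₀ = { [T → . T T d], [T → . d n T], [T → . n A], [T' → . T] }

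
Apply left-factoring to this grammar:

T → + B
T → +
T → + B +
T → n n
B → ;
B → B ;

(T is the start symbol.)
Left-factoring transforms A → αβ₁ | αβ₂ into A → αA' and A' → β₁ | β₂
(α is the longest common prefix among the alternatives). Repeat until
no nonterminal has two alternatives with a common prefix.

Round 1: T has alternatives sharing prefix '+'. Introduce T': T → + T'
  Add: T' → B
  Add: T' → ε
  Add: T' → B +

Round 2: T' has alternatives sharing prefix 'B'. Introduce T'': T' → B T''
  Add: T'' → ε
  Add: T'' → +

No remaining common prefixes — done.

Resulting grammar:
T → + T'
T' → B T''
T'' → ε
T'' → +
T' → ε
T → n n
B → ;
B → B ;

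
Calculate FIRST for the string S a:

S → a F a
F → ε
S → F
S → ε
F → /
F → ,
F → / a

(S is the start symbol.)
{ ',', '/', 'a' }

FIRST sets of the non-terminals involved (from the grammar, by fixed-point iteration):
  FIRST(S) = { ',', '/', 'a', ε }

To compute FIRST(S a), process the symbols left to right:
Symbol S is a non-terminal. Add FIRST(S) \ {ε} = { ',', '/', 'a' }
S is nullable (ε ∈ FIRST(S)), continue to the next symbol.
Symbol a is a terminal. Add 'a' and stop.
FIRST(S a) = { ',', '/', 'a' }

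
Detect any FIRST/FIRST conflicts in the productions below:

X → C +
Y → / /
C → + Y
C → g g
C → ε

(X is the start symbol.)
No FIRST/FIRST conflicts.

A FIRST/FIRST conflict occurs when two productions N → α and N → β for the same non-terminal have FIRST(α) ∩ FIRST(β) ≠ ∅ (with ε ∈ FIRST of a nullable right-hand side, so two nullable alternatives also conflict).

Productions for C:
  C → + Y: FIRST = { '+' }
  C → g g: FIRST = { 'g' }
  C → ε: FIRST = { ε }
X, Y have only one production, so no FIRST/FIRST conflict is possible there.

All alternatives of each non-terminal have pairwise disjoint FIRST sets.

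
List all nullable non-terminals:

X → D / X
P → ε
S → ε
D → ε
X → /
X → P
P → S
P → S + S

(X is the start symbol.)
{ 'D', 'P', 'S', 'X' }

A non-terminal is nullable if it can derive ε (the empty string): either it has an ε-production, or it has a production whose right-hand side consists entirely of nullable non-terminals.

ε-productions: P → ε, S → ε, D → ε
So P, S, D are immediately nullable.
X → P: every symbol on the right is nullable, so X is nullable too.
Every non-terminal is now nullable.
Nullable = { 'D', 'P', 'S', 'X' }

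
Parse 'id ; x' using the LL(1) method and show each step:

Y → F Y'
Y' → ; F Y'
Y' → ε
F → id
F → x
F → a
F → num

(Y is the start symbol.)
LL(1) parsing maintains a stack (initially the start symbol over $) and the input. At each step: if the stack top is a terminal, match it against the current input token; if it is a non-terminal N, replace it with the RHS of M[N, lookahead] (the unique production whose predict set contains the lookahead).

Stack is shown with the top on the left.

Stack     Input     Action
--------------------------
Y $       id ; x $  output Y → F Y'
F Y' $    id ; x $  output F → id
id Y' $   id ; x $  match 'id'
Y' $      ; x $     output Y' → ; F Y'
; F Y' $  ; x $     match ';'
F Y' $    x $       output F → x
x Y' $    x $       match 'x'
Y' $      $         output Y' → ε
$         $         accept

The string is accepted.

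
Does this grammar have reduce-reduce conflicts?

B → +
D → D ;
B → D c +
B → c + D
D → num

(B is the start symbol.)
No reduce-reduce conflicts

Augment with B' → B and build the canonical LR(0) collection (I0 = CLOSURE({[B' → . B]}), then GOTO on every symbol after a dot until no new states appear). It has 11 states:
  I0: { [B → . +], [B → . D c +], [B → . c + D], [B' → . B], [D → . D ;], [D → . num] }  — shift
  I1: { [B → + .] }  — reduce
  I2: { [B' → B .] }  — accept
  I3: { [B → D . c +], [D → D . ;] }  — shift
  I4: { [B → c . + D] }  — shift
  I5: { [D → num .] }  — reduce
  I6: { [B → c + . D], [D → . D ;], [D → . num] }  — shift
  I7: { [B → c + D .], [D → D . ;] }  — shift, reduce
  I8: { [D → D ; .] }  — reduce
  I9: { [B → D c . +] }  — shift
  I10: { [B → D c + .] }  — reduce

No state contains more than one complete item.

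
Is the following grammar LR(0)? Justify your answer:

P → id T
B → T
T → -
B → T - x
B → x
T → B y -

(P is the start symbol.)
Augment with P' → P and build the canonical LR(0) collection (I0 = CLOSURE({[P' → . P]}), then GOTO on every symbol after a dot until no new states appear). It has 11 states:
  I0: { [P → . id T], [P' → . P] }  — shift
  I1: { [P' → P .] }  — accept
  I2: { [B → . T - x], [B → . T], [B → . x], [P → id . T], [T → . -], [T → . B y -] }  — shift
  I3: { [T → - .] }  — reduce
  I4: { [T → B . y -] }  — shift
  I5: { [B → T . - x], [B → T .], [P → id T .] }  — shift, 2 reduces
  I6: { [B → x .] }  — reduce
  I7: { [B → T - . x] }  — shift
  I8: { [B → T - x .] }  — reduce
  I9: { [T → B y . -] }  — shift
  I10: { [T → B y - .] }  — reduce

Conflict in state I5:
  Shift-reduce conflict between [B → T .] and [B → T . - x]
So the grammar is NOT LR(0).

Answer: No. Shift-reduce conflict between [B → T .] and [B → T . - x]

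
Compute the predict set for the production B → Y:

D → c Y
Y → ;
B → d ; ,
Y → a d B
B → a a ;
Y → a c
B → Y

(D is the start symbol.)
{ ';', 'a' }

PREDICT(B → Y) = (FIRST(RHS) \ {ε}) ∪ (FOLLOW(B) if ε ∈ FIRST(RHS), i.e. RHS ⇒* ε)
FIRST(Y) = { ';', 'a' }
FIRST(Y) = { ';', 'a' }
ε ∉ FIRST(Y), so FOLLOW(B) is not added.
PREDICT(B → Y) = { ';', 'a' }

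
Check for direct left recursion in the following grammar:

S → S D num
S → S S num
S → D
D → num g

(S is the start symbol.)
Yes, S is left-recursive

Direct left recursion occurs when N → N α for some non-terminal N (the right-hand side begins with the left-hand side itself).

S → S D num: LEFT RECURSIVE (starts with S)
S → S S num: LEFT RECURSIVE (starts with S)
S → D: starts with D
D → num g: starts with num

The grammar has direct left recursion on: S.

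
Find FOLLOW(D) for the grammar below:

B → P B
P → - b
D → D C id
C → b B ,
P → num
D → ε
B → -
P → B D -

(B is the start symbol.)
{ '-', 'b' }

In D → D C id: D is followed by C id, add FIRST(C id) \ {ε} = { 'b' }
In P → B D -: D is followed by '-', add FIRST('-') \ {ε} = { '-' }

Taking the union: FOLLOW(D) = { '-', 'b' }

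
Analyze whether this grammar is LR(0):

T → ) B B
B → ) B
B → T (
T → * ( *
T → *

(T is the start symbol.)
Augment with T' → T and build the canonical LR(0) collection (I0 = CLOSURE({[T' → . T]}), then GOTO on every symbol after a dot until no new states appear). It has 12 states:
  I0: { [T → . ) B B], [T → . * ( *], [T → . *], [T' → . T] }  — shift
  I1: { [B → . ) B], [B → . T (], [T → ) . B B], [T → . ) B B], [T → . * ( *], [T → . *] }  — shift
  I2: { [T → * . ( *], [T → * .] }  — shift, reduce
  I3: { [T' → T .] }  — accept
  I4: { [T → * ( . *] }  — shift
  I5: { [T → * ( * .] }  — reduce
  I6: { [B → ) . B], [B → . ) B], [B → . T (], [T → ) . B B], [T → . ) B B], [T → . * ( *], [T → . *] }  — shift
  I7: { [B → . ) B], [B → . T (], [T → ) B . B], [T → . ) B B], [T → . * ( *], [T → . *] }  — shift
  I8: { [B → T . (] }  — shift
  I9: { [B → T ( .] }  — reduce
  I10: { [T → ) B B .] }  — reduce
  I11: { [B → ) B .], [B → . ) B], [B → . T (], [T → ) B . B], [T → . ) B B], [T → . * ( *], [T → . *] }  — shift, reduce

Conflict in state I2:
  Shift-reduce conflict between [T → * .] and [T → * . ( *]
So the grammar is NOT LR(0).

Answer: No. Shift-reduce conflict between [T → * .] and [T → * . ( *]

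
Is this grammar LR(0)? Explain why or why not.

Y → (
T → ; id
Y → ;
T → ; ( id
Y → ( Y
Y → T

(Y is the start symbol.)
No. Shift-reduce conflict between [Y → ( .] and [T → . ; ( id]

Augment with Y' → Y and build the canonical LR(0) collection (I0 = CLOSURE({[Y' → . Y]}), then GOTO on every symbol after a dot until no new states appear). It has 9 states:
  I0: { [T → . ; ( id], [T → . ; id], [Y → . ( Y], [Y → . (], [Y → . ;], [Y → . T], [Y' → . Y] }  — shift
  I1: { [T → . ; ( id], [T → . ; id], [Y → ( . Y], [Y → ( .], [Y → . ( Y], [Y → . (], [Y → . ;], [Y → . T] }  — shift, reduce
  I2: { [T → ; . ( id], [T → ; . id], [Y → ; .] }  — shift, reduce
  I3: { [Y → T .] }  — reduce
  I4: { [Y' → Y .] }  — accept
  I5: { [T → ; ( . id] }  — shift
  I6: { [T → ; id .] }  — reduce
  I7: { [T → ; ( id .] }  — reduce
  I8: { [Y → ( Y .] }  — reduce

Conflict in state I1:
  Shift-reduce conflict between [Y → ( .] and [T → . ; ( id]
So the grammar is NOT LR(0).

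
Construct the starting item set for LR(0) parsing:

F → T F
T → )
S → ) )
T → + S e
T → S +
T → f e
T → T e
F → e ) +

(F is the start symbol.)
First, augment the grammar with F' → F
I₀ = CLOSURE({ [F' → . F] }):
  [F' → . F] has the dot before F: add [F → . T F], [F → . e ) +]
  [F → . T F] has the dot before T: add [T → . )], [T → . + S e], [T → . S +], [T → . f e], [T → . T e]
  [T → . S +] has the dot before S: add [S → . ) )]
No further items can be added.

I₀ = { [F → . T F], [F → . e ) +], [F' → . F], [S → . ) )], [T → . )], [T → . + S e], [T → . S +], [T → . T e], [T → . f e] }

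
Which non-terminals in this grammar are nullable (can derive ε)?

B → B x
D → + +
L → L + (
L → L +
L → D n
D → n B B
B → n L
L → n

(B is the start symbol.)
None

There are no ε-productions, so no non-terminal can derive ε.
No non-terminals are nullable.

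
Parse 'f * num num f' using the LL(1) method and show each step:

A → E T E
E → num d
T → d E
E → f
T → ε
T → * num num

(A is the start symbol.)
LL(1) parsing maintains a stack (initially the start symbol over $) and the input. At each step: if the stack top is a terminal, match it against the current input token; if it is a non-terminal N, replace it with the RHS of M[N, lookahead] (the unique production whose predict set contains the lookahead).

Stack is shown with the top on the left.

Stack          Input            Action
--------------------------------------
A $            f * num num f $  output A → E T E
E T E $        f * num num f $  output E → f
f T E $        f * num num f $  match 'f'
T E $          * num num f $    output T → * num num
* num num E $  * num num f $    match '*'
num num E $    num num f $      match 'num'
num E $        num f $          match 'num'
E $            f $              output E → f
f $            f $              match 'f'
$              $                accept

The string is accepted.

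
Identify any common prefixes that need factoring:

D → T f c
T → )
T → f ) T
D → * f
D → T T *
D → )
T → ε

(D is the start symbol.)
Yes, D has productions with common prefix 'T'

Left-factoring is needed when two productions for the same non-terminal
share a common prefix on the right-hand side.

Productions for D:
  D → T f c
  D → * f
  D → T T *
  D → )
Productions for T:
  T → )
  T → f ) T
  T → ε

Found common prefix 'T' in productions for D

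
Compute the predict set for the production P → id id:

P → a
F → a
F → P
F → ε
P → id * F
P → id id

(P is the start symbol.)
PREDICT(P → id id) = (FIRST(RHS) \ {ε}) ∪ (FOLLOW(P) if ε ∈ FIRST(RHS), i.e. RHS ⇒* ε)
FIRST(id id) = { 'id' }
ε ∉ FIRST(id id), so FOLLOW(P) is not added.
PREDICT(P → id id) = { 'id' }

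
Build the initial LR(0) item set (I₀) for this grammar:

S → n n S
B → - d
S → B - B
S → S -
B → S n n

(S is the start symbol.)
First, augment the grammar with S' → S
I₀ = CLOSURE({ [S' → . S] }):
  [S' → . S] has the dot before S: add [S → . n n S], [S → . B - B], [S → . S -]
  [S → . B - B] has the dot before B: add [B → . - d], [B → . S n n]
No further items can be added.

I₀ = { [B → . - d], [B → . S n n], [S → . B - B], [S → . S -], [S → . n n S], [S' → . S] }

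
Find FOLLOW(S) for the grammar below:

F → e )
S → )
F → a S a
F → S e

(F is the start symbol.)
To compute FOLLOW(S), find every occurrence of S on a right-hand side N → α S β: add FIRST(β) \ {ε}, and if β is empty or nullable also add FOLLOW(N). Iterate to a fixed point.

In F → a S a: S is followed by a, add FIRST(a) \ {ε} = { 'a' }
In F → S e: S is followed by e, add FIRST(e) \ {ε} = { 'e' }

Taking the union: FOLLOW(S) = { 'a', 'e' }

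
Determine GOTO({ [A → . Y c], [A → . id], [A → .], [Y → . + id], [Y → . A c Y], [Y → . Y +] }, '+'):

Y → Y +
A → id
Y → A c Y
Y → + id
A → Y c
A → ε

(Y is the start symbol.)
GOTO(I, '+') = CLOSURE({ [A → αX.β] : [A → α.Xβ] ∈ I, X = '+' })

Items with dot before '+', with the dot advanced:
  [Y → . + id] → [Y → + . id]
Closure adds nothing (no advanced item has the dot before a non-terminal).

GOTO = { [Y → + . id] }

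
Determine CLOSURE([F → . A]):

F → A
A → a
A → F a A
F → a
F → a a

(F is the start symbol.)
{ [A → . F a A], [A → . a], [F → . A], [F → . a a], [F → . a] }

To compute CLOSURE, for each item [A → α.Bβ] where B is a non-terminal, add [B → .γ] for all productions B → γ; repeat for the newly added items until nothing changes.

Start with: [F → . A]
  [F → . A] has the dot before A: add [A → . a], [A → . F a A]
  [A → . F a A] has the dot before F: add [F → . a], [F → . a a]
No further items can be added.

CLOSURE = { [A → . F a A], [A → . a], [F → . A], [F → . a a], [F → . a] }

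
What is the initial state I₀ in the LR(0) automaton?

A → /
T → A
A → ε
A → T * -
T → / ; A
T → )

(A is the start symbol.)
First, augment the grammar with A' → A
I₀ = CLOSURE({ [A' → . A] }):
  [A' → . A] has the dot before A: add [A → . /], [A → .], [A → . T * -]
  [A → . T * -] has the dot before T: add [T → . A], [T → . / ; A], [T → . )]
No further items can be added.

I₀ = { [A → . /], [A → . T * -], [A → .], [A' → . A], [T → . )], [T → . / ; A], [T → . A] }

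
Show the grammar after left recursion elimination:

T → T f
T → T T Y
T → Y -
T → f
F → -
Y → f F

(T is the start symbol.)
T → Y - T'
T → f T'
T' → f T'
T' → T Y T'
T' → ε
F → -
Y → f F

T is directly left-recursive. The standard transformation for
  A → A α₁ | ... | A α_m | β₁ | ... | β_n
is
  A  → β₁ A' | ... | β_n A'
  A' → α₁ A' | ... | α_m A' | ε

T → Y - becomes T → Y - T'
T → f becomes T → f T'
T → T f becomes T' → f T'
T → T T Y becomes T' → T Y T'
Add T' → ε

Productions for other non-terminals are unchanged:
  F → -
  Y → f F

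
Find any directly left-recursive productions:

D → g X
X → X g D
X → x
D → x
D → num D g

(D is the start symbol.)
Yes, X is left-recursive

D → g X: starts with g
X → X g D: LEFT RECURSIVE (starts with X)
X → x: starts with x
D → x: starts with x
D → num D g: starts with num

The grammar has direct left recursion on: X.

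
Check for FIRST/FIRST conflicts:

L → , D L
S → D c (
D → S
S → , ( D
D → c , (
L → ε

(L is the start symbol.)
A FIRST/FIRST conflict occurs when two productions N → α and N → β for the same non-terminal have FIRST(α) ∩ FIRST(β) ≠ ∅ (with ε ∈ FIRST of a nullable right-hand side, so two nullable alternatives also conflict).

FIRST sets of the non-terminals at (or reachable through a nullable prefix from) the front of some alternative:
  FIRST(D) = { ',', 'c' }
  FIRST(S) = { ',', 'c' }

Productions for L:
  L → , D L: FIRST = { ',' }
  L → ε: FIRST = { ε }
Productions for S:
  S → D c (: FIRST = { ',', 'c' }
  S → , ( D: FIRST = { ',' }
Productions for D:
  D → S: FIRST = { ',', 'c' }
  D → c , (: FIRST = { 'c' }

Conflict for S: S → D c ( and S → , ( D
  Overlap: { ',' }
Conflict for D: D → S and D → c , (
  Overlap: { 'c' }

Answer: Yes. S → D c '(' / S → ',' '(' D on { ',' }; D → S / D → c ',' '(' on { 'c' }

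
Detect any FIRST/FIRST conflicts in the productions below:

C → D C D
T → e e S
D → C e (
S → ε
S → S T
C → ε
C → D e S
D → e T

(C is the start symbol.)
Yes. C → D C D / C → D e S on { 'e' }; D → C e '(' / D → e T on { 'e' }

A FIRST/FIRST conflict occurs when two productions N → α and N → β for the same non-terminal have FIRST(α) ∩ FIRST(β) ≠ ∅ (with ε ∈ FIRST of a nullable right-hand side, so two nullable alternatives also conflict).

FIRST sets of the non-terminals at (or reachable through a nullable prefix from) the front of some alternative:
  FIRST(D) = { 'e' }
  FIRST(C) = { 'e', ε }
  FIRST(S) = { 'e', ε }
  FIRST(T) = { 'e' }

Productions for C:
  C → D C D: FIRST = { 'e' }
  C → ε: FIRST = { ε }
  C → D e S: FIRST = { 'e' }
Productions for D:
  D → C e (: FIRST = { 'e' }
  D → e T: FIRST = { 'e' }
Productions for S:
  S → ε: FIRST = { ε }
  S → S T: FIRST = { 'e' }
T has only one production, so no FIRST/FIRST conflict is possible there.

Conflict for C: C → D C D and C → D e S
  Overlap: { 'e' }
Conflict for D: D → C e ( and D → e T
  Overlap: { 'e' }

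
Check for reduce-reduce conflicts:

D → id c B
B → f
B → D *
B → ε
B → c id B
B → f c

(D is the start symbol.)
No reduce-reduce conflicts

Augment with D' → D and build the canonical LR(0) collection (I0 = CLOSURE({[D' → . D]}), then GOTO on every symbol after a dot until no new states appear). It has 12 states:
  I0: { [D → . id c B], [D' → . D] }  — shift
  I1: { [D' → D .] }  — accept
  I2: { [D → id . c B] }  — shift
  I3: { [B → . D *], [B → . c id B], [B → . f c], [B → . f], [B → .], [D → . id c B], [D → id c . B] }  — shift, reduce
  I4: { [D → id c B .] }  — reduce
  I5: { [B → D . *] }  — shift
  I6: { [B → c . id B] }  — shift
  I7: { [B → f . c], [B → f .] }  — shift, reduce
  I8: { [B → f c .] }  — reduce
  I9: { [B → . D *], [B → . c id B], [B → . f c], [B → . f], [B → .], [B → c id . B], [D → . id c B] }  — shift, reduce
  I10: { [B → c id B .] }  — reduce
  I11: { [B → D * .] }  — reduce

No state contains more than one complete item.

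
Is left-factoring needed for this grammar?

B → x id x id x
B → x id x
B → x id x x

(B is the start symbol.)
Yes, B has productions with common prefix 'x id x'

Left-factoring is needed when two productions for the same non-terminal
share a common prefix on the right-hand side.

Productions for B:
  B → x id x id x
  B → x id x
  B → x id x x

Found common prefix 'x id x' in productions for B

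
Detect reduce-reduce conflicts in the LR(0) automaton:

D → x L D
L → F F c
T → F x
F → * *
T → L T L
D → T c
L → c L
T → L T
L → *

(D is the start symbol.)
No reduce-reduce conflicts

Augment with D' → D and build the canonical LR(0) collection (I0 = CLOSURE({[D' → . D]}), then GOTO on every symbol after a dot until no new states appear). It has 20 states:
  I0: { [D → . T c], [D → . x L D], [D' → . D], [F → . * *], [L → . *], [L → . F F c], [L → . c L], [T → . F x], [T → . L T L], [T → . L T] }  — shift
  I1: { [F → * . *], [L → * .] }  — shift, reduce
  I2: { [D' → D .] }  — accept
  I3: { [F → . * *], [L → F . F c], [T → F . x] }  — shift
  I4: { [F → . * *], [L → . *], [L → . F F c], [L → . c L], [T → . F x], [T → . L T L], [T → . L T], [T → L . T L], [T → L . T] }  — shift
  I5: { [D → T . c] }  — shift
  I6: { [F → . * *], [L → . *], [L → . F F c], [L → . c L], [L → c . L] }  — shift
  I7: { [D → x . L D], [F → . * *], [L → . *], [L → . F F c], [L → . c L] }  — shift
  I8: { [F → . * *], [L → F . F c] }  — shift
  I9: { [D → . T c], [D → . x L D], [D → x L . D], [F → . * *], [L → . *], [L → . F F c], [L → . c L], [T → . F x], [T → . L T L], [T → . L T] }  — shift
  I10: { [D → x L D .] }  — reduce
  I11: { [F → * . *] }  — shift
  I12: { [L → F F . c] }  — shift
  I13: { [L → F F c .] }  — reduce
  I14: { [F → * * .] }  — reduce
  I15: { [L → c L .] }  — reduce
  I16: { [D → T c .] }  — reduce
  I17: { [F → . * *], [L → . *], [L → . F F c], [L → . c L], [T → L T . L], [T → L T .] }  — shift, reduce
  I18: { [T → L T L .] }  — reduce
  I19: { [T → F x .] }  — reduce

No state contains more than one complete item.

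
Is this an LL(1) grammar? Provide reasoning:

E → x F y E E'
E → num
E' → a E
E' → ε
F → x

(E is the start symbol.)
A grammar is LL(1) if for each non-terminal N with multiple productions, the predict sets of those productions are pairwise disjoint, where PREDICT(N → α) = (FIRST(α) \ {ε}) ∪ (FOLLOW(N) if α ⇒* ε).

Relevant sets:
  FOLLOW(E') = { $, 'a' }

For E:
  PREDICT(E → x F y E E') = { 'x' }
  PREDICT(E → num) = { 'num' }
For E':
  PREDICT(E' → a E) = { 'a' }
  PREDICT(E' → ε) = { $, 'a' }
F has a single production, so nothing to check there.

Conflict found: Predict set conflict for E': { 'a' }
The grammar is NOT LL(1).

Answer: No. Predict set conflict for E': { 'a' }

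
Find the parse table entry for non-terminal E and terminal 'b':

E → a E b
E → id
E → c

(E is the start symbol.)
To find M[E, 'b'], we find productions for E where 'b' is in the predict set (PREDICT(N → α) = (FIRST(α) \ {ε}) ∪ (FOLLOW(N) if α ⇒* ε)).

E → a E b: PREDICT = { 'a' }
E → id: PREDICT = { 'id' }
E → c: PREDICT = { 'c' }

M[E, 'b'] is empty (no production applies)

Answer: Empty (error entry)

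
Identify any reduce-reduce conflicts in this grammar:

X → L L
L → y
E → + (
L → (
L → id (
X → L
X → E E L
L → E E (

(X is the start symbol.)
Yes — I14: [L → ( .] vs [L → E E ( .]

A reduce-reduce conflict occurs when an LR(0) state has two complete items [A → α .] and [B → β .] — both call for a reduction, and with no lookahead the parser cannot choose between them.

Augment with X' → X and build the canonical LR(0) collection (I0 = CLOSURE({[X' → . X]}), then GOTO on every symbol after a dot until no new states appear). It has 17 states:
  I0: { [E → . + (], [L → . (], [L → . E E (], [L → . id (], [L → . y], [X → . E E L], [X → . L L], [X → . L], [X' → . X] }  — shift
  I1: { [L → ( .] }  — reduce
  I2: { [E → + . (] }  — shift
  I3: { [E → . + (], [L → E . E (], [X → E . E L] }  — shift
  I4: { [E → . + (], [L → . (], [L → . E E (], [L → . id (], [L → . y], [X → L . L], [X → L .] }  — shift, reduce
  I5: { [X' → X .] }  — accept
  I6: { [L → id . (] }  — shift
  I7: { [L → y .] }  — reduce
  I8: { [L → id ( .] }  — reduce
  I9: { [E → . + (], [L → E . E (] }  — shift
  I10: { [X → L L .] }  — reduce
  I11: { [L → E E . (] }  — shift
  I12: { [L → E E ( .] }  — reduce
  I13: { [E → . + (], [L → . (], [L → . E E (], [L → . id (], [L → . y], [L → E E . (], [X → E E . L] }  — shift
  I14: { [L → ( .], [L → E E ( .] }  — 2 reduces
  I15: { [X → E E L .] }  — reduce
  I16: { [E → + ( .] }  — reduce

I14 contains complete items [L → ( .], [L → E E ( .] — reduce-reduce conflict.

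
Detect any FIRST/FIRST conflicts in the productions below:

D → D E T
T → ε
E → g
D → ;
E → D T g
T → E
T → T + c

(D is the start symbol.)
FIRST sets of the non-terminals at (or reachable through a nullable prefix from) the front of some alternative:
  FIRST(D) = { ';' }
  FIRST(E) = { ';', 'g' }
  FIRST(T) = { '+', ';', 'g', ε }

Productions for D:
  D → D E T: FIRST = { ';' }
  D → ;: FIRST = { ';' }
Productions for T:
  T → ε: FIRST = { ε }
  T → E: FIRST = { ';', 'g' }
  T → T + c: FIRST = { '+', ';', 'g' }
Productions for E:
  E → g: FIRST = { 'g' }
  E → D T g: FIRST = { ';' }

Conflict for D: D → D E T and D → ;
  Overlap: { ';' }
Conflict for T: T → E and T → T + c
  Overlap: { ';', 'g' }

Answer: Yes. D → D E T / D → ';' on { ';' }; T → E / T → T '+' c on { ';', 'g' }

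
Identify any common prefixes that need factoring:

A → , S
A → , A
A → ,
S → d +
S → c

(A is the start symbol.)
Left-factoring is needed when two productions for the same non-terminal
share a common prefix on the right-hand side.

Productions for A:
  A → , S
  A → , A
  A → ,
Productions for S:
  S → d +
  S → c

Found common prefix ',' in productions for A

Answer: Yes, A has productions with common prefix ','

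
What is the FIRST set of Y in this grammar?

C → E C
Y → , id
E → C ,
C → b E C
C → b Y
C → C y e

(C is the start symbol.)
{ ',' }

To compute FIRST(Y), examine every production with Y on the left-hand side, reading each right-hand side left to right until a non-nullable symbol is reached.

From Y → , id:
  - ',' is a terminal: add ',' and stop

Collecting: FIRST(Y) = { ',' }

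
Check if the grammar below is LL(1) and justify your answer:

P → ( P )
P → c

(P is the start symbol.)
Yes, the grammar is LL(1).

A grammar is LL(1) if for each non-terminal N with multiple productions, the predict sets of those productions are pairwise disjoint, where PREDICT(N → α) = (FIRST(α) \ {ε}) ∪ (FOLLOW(N) if α ⇒* ε).

For P:
  PREDICT(P → '(' P ')') = { '(' }
  PREDICT(P → c) = { 'c' }

All predict sets are disjoint. The grammar IS LL(1).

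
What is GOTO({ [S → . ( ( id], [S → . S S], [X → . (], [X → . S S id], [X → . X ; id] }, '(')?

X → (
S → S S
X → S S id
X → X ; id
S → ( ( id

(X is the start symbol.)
{ [S → ( . ( id], [X → ( .] }

GOTO(I, '(') = CLOSURE({ [A → αX.β] : [A → α.Xβ] ∈ I, X = '(' })

Items with dot before '(', with the dot advanced:
  [S → . ( ( id] → [S → ( . ( id]
  [X → . (] → [X → ( .]
Closure adds nothing (no advanced item has the dot before a non-terminal).

GOTO = { [S → ( . ( id], [X → ( .] }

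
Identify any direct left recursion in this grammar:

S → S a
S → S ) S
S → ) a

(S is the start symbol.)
Yes, S is left-recursive

Direct left recursion occurs when N → N α for some non-terminal N (the right-hand side begins with the left-hand side itself).

S → S a: LEFT RECURSIVE (starts with S)
S → S ) S: LEFT RECURSIVE (starts with S)
S → ) a: starts with ')'

The grammar has direct left recursion on: S.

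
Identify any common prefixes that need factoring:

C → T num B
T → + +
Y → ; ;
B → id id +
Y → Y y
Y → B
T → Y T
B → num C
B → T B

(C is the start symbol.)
Left-factoring is needed when two productions for the same non-terminal
share a common prefix on the right-hand side.

Productions for T:
  T → + +
  T → Y T
Productions for Y:
  Y → ; ;
  Y → Y y
  Y → B
Productions for B:
  B → id id +
  B → num C
  B → T B

No common prefixes found.

Answer: No, left-factoring is not needed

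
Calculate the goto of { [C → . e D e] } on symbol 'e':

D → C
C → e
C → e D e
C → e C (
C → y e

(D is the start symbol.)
GOTO(I, 'e') = CLOSURE({ [A → αX.β] : [A → α.Xβ] ∈ I, X = 'e' })

Items with dot before 'e', with the dot advanced:
  [C → . e D e] → [C → e . D e]
Closure of the advanced items:
  [C → e . D e] has the dot before D: add [D → . C]
  [D → . C] has the dot before C: add [C → . e], [C → . e D e], [C → . e C (], [C → . y e]

GOTO = { [C → . e C (], [C → . e D e], [C → . e], [C → . y e], [C → e . D e], [D → . C] }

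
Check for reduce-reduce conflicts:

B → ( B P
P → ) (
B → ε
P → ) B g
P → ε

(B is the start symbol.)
Yes — I6: [B → .] vs [P → ) ( .]

A reduce-reduce conflict occurs when an LR(0) state has two complete items [A → α .] and [B → β .] — both call for a reduction, and with no lookahead the parser cannot choose between them.

Augment with B' → B and build the canonical LR(0) collection (I0 = CLOSURE({[B' → . B]}), then GOTO on every symbol after a dot until no new states appear). It has 9 states:
  I0: { [B → . ( B P], [B → .], [B' → . B] }  — shift, reduce
  I1: { [B → ( . B P], [B → . ( B P], [B → .] }  — shift, reduce
  I2: { [B' → B .] }  — accept
  I3: { [B → ( B . P], [P → . ) (], [P → . ) B g], [P → .] }  — shift, reduce
  I4: { [B → . ( B P], [B → .], [P → ) . (], [P → ) . B g] }  — shift, reduce
  I5: { [B → ( B P .] }  — reduce
  I6: { [B → ( . B P], [B → . ( B P], [B → .], [P → ) ( .] }  — shift, 2 reduces
  I7: { [P → ) B . g] }  — shift
  I8: { [P → ) B g .] }  — reduce

I6 contains complete items [B → .], [P → ) ( .] — reduce-reduce conflict.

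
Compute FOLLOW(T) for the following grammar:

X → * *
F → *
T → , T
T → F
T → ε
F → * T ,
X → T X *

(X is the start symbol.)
{ '*', ',' }

To compute FOLLOW(T), find every occurrence of T on a right-hand side N → α T β: add FIRST(β) \ {ε}, and if β is empty or nullable also add FOLLOW(N). Iterate to a fixed point.

In T → , T: T is at the end; this adds FOLLOW(T) to itself — nothing new
In F → * T ,: T is followed by ',', add FIRST(',') \ {ε} = { ',' }
In X → T X *: T is followed by X '*', add FIRST(X '*') \ {ε} = { '*', ',' }

Taking the union: FOLLOW(T) = { '*', ',' }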